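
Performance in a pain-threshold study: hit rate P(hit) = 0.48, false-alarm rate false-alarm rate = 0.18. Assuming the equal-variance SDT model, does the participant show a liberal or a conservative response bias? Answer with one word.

conservative

z(H) = -0.050, z(FA) = -0.915
c = −½·(z(H) + z(FA)) = 0.4825
c > 0 → conservative criterion (biased toward responding “no”).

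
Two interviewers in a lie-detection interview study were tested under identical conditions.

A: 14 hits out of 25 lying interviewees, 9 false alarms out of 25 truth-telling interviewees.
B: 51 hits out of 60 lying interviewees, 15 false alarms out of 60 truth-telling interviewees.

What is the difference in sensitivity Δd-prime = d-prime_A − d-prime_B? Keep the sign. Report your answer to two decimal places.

Δd-prime = -1.20

A: z(0.5600) = 0.151, z(0.3600) = -0.358, d' = 0.509
B: z(0.8500) = 1.036, z(0.2500) = -0.674, d' = 1.710
Δd' = d'_A − d'_B = 0.509 − 1.710 = -1.201
B has the higher sensitivity.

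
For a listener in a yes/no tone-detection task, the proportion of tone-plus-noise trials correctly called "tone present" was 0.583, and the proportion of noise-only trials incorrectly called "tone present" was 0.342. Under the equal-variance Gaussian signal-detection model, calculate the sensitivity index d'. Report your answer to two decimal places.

d' = 0.62

Φ⁻¹(0.583) = 0.210, Φ⁻¹(0.342) = -0.407
d' = z(H) − z(FA) = 0.210 − (-0.407) = 0.617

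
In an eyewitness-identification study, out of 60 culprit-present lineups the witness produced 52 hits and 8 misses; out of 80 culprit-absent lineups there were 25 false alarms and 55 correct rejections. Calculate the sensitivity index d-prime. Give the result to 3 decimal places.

H = 52/60 = 0.8667
FA = 25/80 = 0.3125
z(H) = z(0.8667) = 1.1109
z(FA) = z(0.3125) = -0.4888
d' = z(H) − z(FA) = 1.1109 − (-0.4888) = 1.5997

d-prime = 1.600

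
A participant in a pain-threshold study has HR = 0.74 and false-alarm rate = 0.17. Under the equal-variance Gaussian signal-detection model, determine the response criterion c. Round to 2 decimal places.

z(H) = z(0.74) = 0.6433
z(FA) = z(0.17) = -0.9542
c = −½·[z(H) + z(FA)] = −0.5 × (0.6433 + (-0.9542)) = 0.15545

c = 0.16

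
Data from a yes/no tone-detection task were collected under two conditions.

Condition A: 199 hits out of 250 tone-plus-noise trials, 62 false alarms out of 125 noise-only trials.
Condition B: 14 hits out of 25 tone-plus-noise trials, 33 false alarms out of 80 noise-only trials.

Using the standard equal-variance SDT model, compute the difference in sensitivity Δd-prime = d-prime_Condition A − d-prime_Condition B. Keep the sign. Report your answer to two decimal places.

Condition A: z(0.7960) = 0.827, z(0.4960) = -0.010, d' = 0.837
Condition B: z(0.5600) = 0.151, z(0.4125) = -0.221, d' = 0.372
Δd' = d'_Condition A − d'_Condition B = 0.837 − 0.372 = 0.465
Condition A has the higher sensitivity.

Δd-prime = 0.47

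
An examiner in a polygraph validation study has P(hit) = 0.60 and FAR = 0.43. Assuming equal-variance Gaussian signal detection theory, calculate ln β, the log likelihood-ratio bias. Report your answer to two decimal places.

ln β = -0.02

z(H) = z(0.60) = 0.253
z(FA) = z(0.43) = -0.176
ln β = −½·[z(H)² − z(FA)²] = −0.5 × (0.064 − 0.031) = -0.0165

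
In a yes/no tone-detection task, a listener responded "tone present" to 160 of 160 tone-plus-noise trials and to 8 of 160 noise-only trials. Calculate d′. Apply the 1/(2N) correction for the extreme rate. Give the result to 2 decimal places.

The hit rate is 160/160 = 1, so apply the 1/(2N) correction: H → 1 − 1/(2·160) = 0.99687.
z(H) = z(0.99687) = 2.734
z(FA) = z(0.05000) = -1.645
d' = 2.734 − (-1.645) = 4.379

d′ = 4.38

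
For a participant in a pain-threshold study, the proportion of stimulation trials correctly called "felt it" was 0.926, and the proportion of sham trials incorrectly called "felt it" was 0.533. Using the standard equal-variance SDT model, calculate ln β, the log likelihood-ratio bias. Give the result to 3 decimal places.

ln β = -1.043

Φ⁻¹(H) = 1.4466
Φ⁻¹(FA) = 0.0828
ln β = −½·[z(H)² − z(FA)²] = −0.5 × (2.0927 − 0.0069) = -1.0429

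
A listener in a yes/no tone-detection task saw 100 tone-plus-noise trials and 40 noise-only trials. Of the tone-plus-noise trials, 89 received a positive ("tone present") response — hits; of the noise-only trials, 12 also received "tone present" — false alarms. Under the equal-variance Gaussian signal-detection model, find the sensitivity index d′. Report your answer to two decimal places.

d′ = 1.75

H = 89/100 = 0.8900
FA = 12/40 = 0.3000
Φ⁻¹(H) = 1.227
Φ⁻¹(FA) = -0.524
d' = z(H) − z(FA) = 1.227 − (-0.524) = 1.751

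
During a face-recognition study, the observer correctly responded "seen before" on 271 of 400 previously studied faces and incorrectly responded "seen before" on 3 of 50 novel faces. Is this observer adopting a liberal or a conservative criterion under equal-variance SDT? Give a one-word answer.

conservative

z(H) = 0.461, z(FA) = -1.555
c = −½·(z(H) + z(FA)) = 0.547
c > 0 → conservative criterion (biased toward responding “no”).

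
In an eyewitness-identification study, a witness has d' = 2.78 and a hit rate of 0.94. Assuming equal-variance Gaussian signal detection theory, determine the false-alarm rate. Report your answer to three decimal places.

z(hit rate) = z(0.94) = 1.5548
z(FA) = z(H) − d' = 1.5548 − 2.78 = -1.2252
false-alarm rate = Φ(-1.2252) = 0.1102

false-alarm rate = 0.110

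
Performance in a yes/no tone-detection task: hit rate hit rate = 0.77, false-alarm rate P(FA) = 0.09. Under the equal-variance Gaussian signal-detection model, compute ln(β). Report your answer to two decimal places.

ln β = 0.63

z(H) = 0.739
z(FA) = -1.341
ln β = −½·[z(H)² − z(FA)²] = −0.5 × (0.546 − 1.798) = 0.626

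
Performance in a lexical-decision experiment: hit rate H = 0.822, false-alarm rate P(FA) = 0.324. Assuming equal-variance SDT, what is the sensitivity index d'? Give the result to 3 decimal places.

d' = 1.380

z(H) = 0.9230
z(FA) = -0.4565
d' = z(H) − z(FA) = 0.9230 − (-0.4565) = 1.3795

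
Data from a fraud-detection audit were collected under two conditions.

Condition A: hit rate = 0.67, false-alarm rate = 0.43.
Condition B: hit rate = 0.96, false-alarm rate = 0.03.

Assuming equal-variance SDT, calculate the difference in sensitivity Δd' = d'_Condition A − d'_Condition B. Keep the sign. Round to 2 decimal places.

Δd' = -3.02

Condition A: z(0.67) = 0.440, z(0.43) = -0.176, d' = 0.616
Condition B: z(0.96) = 1.751, z(0.03) = -1.881, d' = 3.632
Δd' = d'_Condition A − d'_Condition B = 0.616 − 3.632 = -3.016
Condition B has the higher sensitivity.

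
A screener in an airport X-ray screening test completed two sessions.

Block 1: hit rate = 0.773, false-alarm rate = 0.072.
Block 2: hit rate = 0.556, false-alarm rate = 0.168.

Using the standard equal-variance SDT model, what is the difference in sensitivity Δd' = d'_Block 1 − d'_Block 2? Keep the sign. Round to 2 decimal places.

Block 1: z(0.773) = 0.749, z(0.072) = -1.461, d' = 2.210
Block 2: z(0.556) = 0.141, z(0.168) = -0.962, d' = 1.103
Δd' = d'_Block 1 − d'_Block 2 = 2.210 − 1.103 = 1.107
Block 1 has the higher sensitivity.

Δd' = 1.11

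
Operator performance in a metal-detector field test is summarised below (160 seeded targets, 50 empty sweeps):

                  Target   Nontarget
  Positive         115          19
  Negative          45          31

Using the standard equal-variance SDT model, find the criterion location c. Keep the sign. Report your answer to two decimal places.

H = 115/160 = 0.7188
FA = 19/50 = 0.3800
z(0.7188) = 0.5793, z(0.3800) = -0.3055
c = −½·[z(H) + z(FA)] = −0.5 × (0.5793 + (-0.3055)) = -0.1369
c < 0: the operator has a liberal response bias.

c = -0.14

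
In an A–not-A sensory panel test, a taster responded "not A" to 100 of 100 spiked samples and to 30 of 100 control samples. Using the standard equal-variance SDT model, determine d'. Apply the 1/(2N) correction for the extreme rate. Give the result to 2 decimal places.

The hit rate is 100/100 = 1, so apply the 1/(2N) correction: H → 1 − 1/(2·100) = 0.99500.
z(H) = z(0.99500) = 2.576
z(FA) = z(0.30000) = -0.524
d' = 2.576 − (-0.524) = 3.100

d' = 3.10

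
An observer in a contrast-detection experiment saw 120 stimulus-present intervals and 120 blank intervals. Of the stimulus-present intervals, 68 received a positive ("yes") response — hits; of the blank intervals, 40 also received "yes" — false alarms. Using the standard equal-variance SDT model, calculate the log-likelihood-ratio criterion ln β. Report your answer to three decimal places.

H = 68/120 = 0.5667
FA = 40/120 = 0.3333
z(H) = z(0.5667) = 0.1680
z(FA) = z(0.3333) = -0.4308
ln β = −½·[z(H)² − z(FA)²] = −0.5 × (0.0282 − 0.1856) = 0.0787

ln β = 0.079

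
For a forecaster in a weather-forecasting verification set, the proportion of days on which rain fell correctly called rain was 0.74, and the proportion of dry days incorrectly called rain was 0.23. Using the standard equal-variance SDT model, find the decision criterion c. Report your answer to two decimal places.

c = 0.05

z(H) = z(0.74) = 0.643
z(FA) = z(0.23) = -0.739
c = −½·[z(H) + z(FA)] = −0.5 × (0.643 + (-0.739)) = 0.048
c > 0: the forecaster has a conservative response bias.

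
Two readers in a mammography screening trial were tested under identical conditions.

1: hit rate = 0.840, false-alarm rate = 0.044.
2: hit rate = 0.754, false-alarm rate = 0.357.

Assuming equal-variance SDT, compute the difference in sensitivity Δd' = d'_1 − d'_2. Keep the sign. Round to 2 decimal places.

Δd' = 1.65

1: z(0.840) = 0.994, z(0.044) = -1.706, d' = 2.700
2: z(0.754) = 0.687, z(0.357) = -0.366, d' = 1.053
Δd' = d'_1 − d'_2 = 2.700 − 1.053 = 1.647
1 has the higher sensitivity.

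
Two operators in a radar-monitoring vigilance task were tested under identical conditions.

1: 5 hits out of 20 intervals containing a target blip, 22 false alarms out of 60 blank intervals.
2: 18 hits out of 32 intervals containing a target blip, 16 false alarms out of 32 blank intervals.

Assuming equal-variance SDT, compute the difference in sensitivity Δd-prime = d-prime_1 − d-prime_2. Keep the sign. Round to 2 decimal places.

Δd-prime = -0.49

1: z(0.2500) = -0.674, z(0.3667) = -0.341, d' = -0.333
2: z(0.5625) = 0.157, z(0.5000) = 0.000, d' = 0.157
Δd' = d'_1 − d'_2 = -0.333 − 0.157 = -0.490
2 has the higher sensitivity.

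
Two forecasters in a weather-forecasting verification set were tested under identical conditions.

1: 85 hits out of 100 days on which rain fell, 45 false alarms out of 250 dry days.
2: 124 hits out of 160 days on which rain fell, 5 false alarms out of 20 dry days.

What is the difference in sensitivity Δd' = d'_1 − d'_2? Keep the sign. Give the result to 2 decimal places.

Δd' = 0.52

1: z(0.8500) = 1.036, z(0.1800) = -0.915, d' = 1.951
2: z(0.7750) = 0.755, z(0.2500) = -0.674, d' = 1.429
Δd' = d'_1 − d'_2 = 1.951 − 1.429 = 0.522
1 has the higher sensitivity.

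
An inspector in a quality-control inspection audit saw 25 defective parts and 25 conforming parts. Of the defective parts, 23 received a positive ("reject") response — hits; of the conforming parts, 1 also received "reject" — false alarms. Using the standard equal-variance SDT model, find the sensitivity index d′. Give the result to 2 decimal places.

H = 23/25 = 0.9200
FA = 1/25 = 0.0400
z(H) = 1.4051
z(FA) = -1.7507
d' = z(H) − z(FA) = 1.4051 − (-1.7507) = 3.1558

d′ = 3.16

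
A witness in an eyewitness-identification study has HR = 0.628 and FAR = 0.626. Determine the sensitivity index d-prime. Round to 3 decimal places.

z(H) = 0.3266
z(FA) = 0.3213
d' = z(H) − z(FA) = 0.3266 − 0.3213 = 0.0053

d-prime = 0.005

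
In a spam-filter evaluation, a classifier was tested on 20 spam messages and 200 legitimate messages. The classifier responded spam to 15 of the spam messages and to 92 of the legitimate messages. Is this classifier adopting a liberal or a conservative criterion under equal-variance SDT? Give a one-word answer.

z(H) = 0.674, z(FA) = -0.100
c = −½·(z(H) + z(FA)) = -0.287
c < 0 → liberal criterion (biased toward responding “yes”).

liberal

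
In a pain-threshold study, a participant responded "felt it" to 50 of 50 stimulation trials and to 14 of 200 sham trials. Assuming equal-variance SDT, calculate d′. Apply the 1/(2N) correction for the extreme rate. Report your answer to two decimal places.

d′ = 3.80

The hit rate is 50/50 = 1, so apply the 1/(2N) correction: H → 1 − 1/(2·50) = 0.99000.
z(H) = z(0.99000) = 2.326
z(FA) = z(0.07000) = -1.476
d' = 2.326 − (-1.476) = 3.802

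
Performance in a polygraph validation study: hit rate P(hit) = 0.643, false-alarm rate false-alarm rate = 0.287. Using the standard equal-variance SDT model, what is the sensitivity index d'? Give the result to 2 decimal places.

z(0.643) = 0.3665, z(0.287) = -0.5622
d' = z(H) − z(FA) = 0.3665 − (-0.5622) = 0.9287

d' = 0.93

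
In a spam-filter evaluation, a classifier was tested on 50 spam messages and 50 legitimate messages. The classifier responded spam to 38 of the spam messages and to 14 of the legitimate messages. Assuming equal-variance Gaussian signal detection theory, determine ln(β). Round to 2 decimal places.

H = 38/50 = 0.7600
FA = 14/50 = 0.2800
z(0.7600) = 0.706, z(0.2800) = -0.583
ln β = −½·[z(H)² − z(FA)²] = −0.5 × (0.498 − 0.340) = -0.079

ln β = -0.08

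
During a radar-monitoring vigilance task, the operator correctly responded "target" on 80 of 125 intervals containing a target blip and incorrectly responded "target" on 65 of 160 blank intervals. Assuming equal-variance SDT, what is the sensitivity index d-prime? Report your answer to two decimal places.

d-prime = 0.60

H = 80/125 = 0.6400
FA = 65/160 = 0.4062
z(0.6400) = 0.358, z(0.4062) = -0.237
d' = z(H) − z(FA) = 0.358 − (-0.237) = 0.595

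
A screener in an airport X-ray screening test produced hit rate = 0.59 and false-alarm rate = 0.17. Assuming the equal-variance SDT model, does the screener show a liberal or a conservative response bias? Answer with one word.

conservative

z(H) = 0.228, z(FA) = -0.954
c = −½·(z(H) + z(FA)) = 0.363
c > 0 → conservative criterion (biased toward responding “no”).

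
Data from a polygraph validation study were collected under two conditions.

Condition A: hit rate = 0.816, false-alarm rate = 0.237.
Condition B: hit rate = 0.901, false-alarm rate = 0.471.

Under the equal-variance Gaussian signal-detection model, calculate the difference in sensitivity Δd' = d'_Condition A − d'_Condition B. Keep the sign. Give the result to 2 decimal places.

Condition A: z(0.816) = 0.900, z(0.237) = -0.716, d' = 1.616
Condition B: z(0.901) = 1.287, z(0.471) = -0.073, d' = 1.360
Δd' = d'_Condition A − d'_Condition B = 1.616 − 1.360 = 0.256
Condition A has the higher sensitivity.

Δd' = 0.26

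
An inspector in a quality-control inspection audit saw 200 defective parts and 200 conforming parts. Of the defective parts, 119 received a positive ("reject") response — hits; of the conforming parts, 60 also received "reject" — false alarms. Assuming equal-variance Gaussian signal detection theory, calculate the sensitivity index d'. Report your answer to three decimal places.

d' = 0.765

H = 119/200 = 0.5950
FA = 60/200 = 0.3000
z(0.5950) = 0.2404, z(0.3000) = -0.5244
d' = z(H) − z(FA) = 0.2404 − (-0.5244) = 0.7648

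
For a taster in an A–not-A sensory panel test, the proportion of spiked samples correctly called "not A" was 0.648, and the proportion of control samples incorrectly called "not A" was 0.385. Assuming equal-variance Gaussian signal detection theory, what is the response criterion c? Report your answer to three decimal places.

z(0.648) = 0.3799, z(0.385) = -0.2924
c = −½·[z(H) + z(FA)] = −0.5 × (0.3799 + (-0.2924)) = -0.04375
c < 0: the taster has a liberal response bias.

c = -0.044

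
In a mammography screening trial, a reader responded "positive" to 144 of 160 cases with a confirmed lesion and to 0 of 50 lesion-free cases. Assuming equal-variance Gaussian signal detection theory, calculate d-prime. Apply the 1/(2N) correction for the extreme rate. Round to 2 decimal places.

d-prime = 3.61

The false-alarm rate is 0/50 = 0, so apply the 1/(2N) correction: FA → 1/(2·50) = 0.01000.
z(H) = z(0.90000) = 1.282
z(FA) = z(0.01000) = -2.326
d' = 1.282 − (-2.326) = 3.608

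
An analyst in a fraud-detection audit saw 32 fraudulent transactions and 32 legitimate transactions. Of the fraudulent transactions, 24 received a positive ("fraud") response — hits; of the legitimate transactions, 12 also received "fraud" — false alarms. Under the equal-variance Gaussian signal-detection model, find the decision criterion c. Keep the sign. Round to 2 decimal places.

H = 24/32 = 0.7500
FA = 12/32 = 0.3750
Φ⁻¹(H) = Φ⁻¹(0.7500) = 0.6745
Φ⁻¹(FA) = Φ⁻¹(0.3750) = -0.3186
c = −½·[z(H) + z(FA)] = −0.5 × (0.6745 + (-0.3186)) = -0.17795
c < 0: the analyst has a liberal response bias.

c = -0.18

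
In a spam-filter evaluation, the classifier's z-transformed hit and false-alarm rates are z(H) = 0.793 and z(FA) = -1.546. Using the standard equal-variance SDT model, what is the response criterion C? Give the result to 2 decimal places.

c = −½·[z(H) + z(FA)] = −½·(0.793 + (-1.546)) = 0.3765

C = 0.38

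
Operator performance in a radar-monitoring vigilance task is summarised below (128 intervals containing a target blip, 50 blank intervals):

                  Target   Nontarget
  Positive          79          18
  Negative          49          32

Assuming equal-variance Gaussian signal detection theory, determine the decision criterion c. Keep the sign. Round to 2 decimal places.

H = 79/128 = 0.6172
FA = 18/50 = 0.3600
Φ⁻¹(H) = 0.298
Φ⁻¹(FA) = -0.358
c = −½·[z(H) + z(FA)] = −0.5 × (0.298 + (-0.358)) = 0.030

c = 0.03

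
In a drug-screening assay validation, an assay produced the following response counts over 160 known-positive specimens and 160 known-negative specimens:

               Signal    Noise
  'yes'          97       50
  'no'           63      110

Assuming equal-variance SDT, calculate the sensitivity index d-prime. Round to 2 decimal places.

d-prime = 0.76

H = 97/160 = 0.6062
FA = 50/160 = 0.3125
z(0.6062) = 0.269, z(0.3125) = -0.489
d' = z(H) − z(FA) = 0.269 − (-0.489) = 0.758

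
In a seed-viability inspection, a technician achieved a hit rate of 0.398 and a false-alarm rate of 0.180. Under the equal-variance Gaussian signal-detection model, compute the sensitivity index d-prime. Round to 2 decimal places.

z(H) = -0.259
z(FA) = -0.915
d' = z(H) − z(FA) = -0.259 − (-0.915) = 0.656

d-prime = 0.66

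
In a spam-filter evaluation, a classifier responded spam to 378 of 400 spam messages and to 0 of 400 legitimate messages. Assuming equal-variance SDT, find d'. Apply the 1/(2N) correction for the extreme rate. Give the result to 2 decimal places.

The false-alarm rate is 0/400 = 0, so apply the 1/(2N) correction: FA → 1/(2·400) = 0.00125.
z(H) = z(0.94500) = 1.598
z(FA) = z(0.00125) = -3.023
d' = 1.598 − (-3.023) = 4.621

d' = 4.62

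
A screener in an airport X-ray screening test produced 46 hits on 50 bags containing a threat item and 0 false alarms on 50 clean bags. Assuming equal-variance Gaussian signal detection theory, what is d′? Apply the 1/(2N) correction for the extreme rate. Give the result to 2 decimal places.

The false-alarm rate is 0/50 = 0, so apply the 1/(2N) correction: FA → 1/(2·50) = 0.01000.
z(H) = z(0.92000) = 1.405
z(FA) = z(0.01000) = -2.326
d' = 1.405 − (-2.326) = 3.731

d′ = 3.73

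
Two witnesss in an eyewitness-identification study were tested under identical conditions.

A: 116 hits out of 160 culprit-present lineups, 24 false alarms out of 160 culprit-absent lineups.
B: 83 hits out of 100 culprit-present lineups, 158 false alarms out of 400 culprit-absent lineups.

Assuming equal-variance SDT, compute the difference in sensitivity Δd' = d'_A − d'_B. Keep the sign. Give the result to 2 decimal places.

A: z(0.7250) = 0.598, z(0.1500) = -1.036, d' = 1.634
B: z(0.8300) = 0.954, z(0.3950) = -0.266, d' = 1.220
Δd' = d'_A − d'_B = 1.634 − 1.220 = 0.414
A has the higher sensitivity.

Δd' = 0.41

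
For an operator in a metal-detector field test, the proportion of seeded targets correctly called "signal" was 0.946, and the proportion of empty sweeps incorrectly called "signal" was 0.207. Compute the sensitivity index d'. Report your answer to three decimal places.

d' = 2.424

z(0.946) = 1.6072, z(0.207) = -0.8169
d' = z(H) − z(FA) = 1.6072 − (-0.8169) = 2.4241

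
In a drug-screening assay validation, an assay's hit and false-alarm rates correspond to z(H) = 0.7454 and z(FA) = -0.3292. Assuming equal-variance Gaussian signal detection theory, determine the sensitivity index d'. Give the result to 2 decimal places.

d' = z(H) − z(FA) = 0.7454 − (-0.3292) = 1.0746

d' = 1.07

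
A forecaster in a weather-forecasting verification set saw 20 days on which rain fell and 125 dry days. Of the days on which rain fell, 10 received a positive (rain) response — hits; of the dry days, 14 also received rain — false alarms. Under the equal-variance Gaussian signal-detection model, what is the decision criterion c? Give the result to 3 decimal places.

c = 0.608

H = 10/20 = 0.5000
FA = 14/125 = 0.1120
z(H) = z(0.5000) = 0.0000
z(FA) = z(0.1120) = -1.2160
c = −½·[z(H) + z(FA)] = −0.5 × (0.0000 + (-1.2160)) = 0.6080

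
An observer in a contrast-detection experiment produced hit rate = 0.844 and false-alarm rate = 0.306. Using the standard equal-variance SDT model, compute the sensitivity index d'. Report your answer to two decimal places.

d' = 1.52

z(0.844) = 1.0110, z(0.306) = -0.5072
d' = z(H) − z(FA) = 1.0110 − (-0.5072) = 1.5182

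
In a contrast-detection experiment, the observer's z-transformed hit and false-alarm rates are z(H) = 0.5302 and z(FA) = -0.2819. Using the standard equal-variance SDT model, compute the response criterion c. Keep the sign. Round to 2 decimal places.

c = -0.12

c = −½·[z(H) + z(FA)] = −½·(0.5302 + (-0.2819)) = -0.12415
c < 0: the observer has a liberal response bias.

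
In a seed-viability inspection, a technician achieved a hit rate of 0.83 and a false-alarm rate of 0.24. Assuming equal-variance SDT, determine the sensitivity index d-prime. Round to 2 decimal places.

z(H) = 0.9542
z(FA) = -0.7063
d' = z(H) − z(FA) = 0.9542 − (-0.7063) = 1.6605

d-prime = 1.66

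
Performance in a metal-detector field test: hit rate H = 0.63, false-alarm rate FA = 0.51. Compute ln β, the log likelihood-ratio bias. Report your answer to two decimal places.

ln β = -0.05

Φ⁻¹(H) = Φ⁻¹(0.63) = 0.332
Φ⁻¹(FA) = Φ⁻¹(0.51) = 0.025
ln β = −½·[z(H)² − z(FA)²] = −0.5 × (0.110 − 0.001) = -0.0545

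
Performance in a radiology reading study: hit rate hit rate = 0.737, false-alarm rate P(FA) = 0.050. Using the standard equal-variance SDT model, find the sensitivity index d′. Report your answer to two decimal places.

Φ⁻¹(H) = Φ⁻¹(0.737) = 0.634
Φ⁻¹(FA) = Φ⁻¹(0.050) = -1.645
d' = z(H) − z(FA) = 0.634 − (-1.645) = 2.279

d′ = 2.28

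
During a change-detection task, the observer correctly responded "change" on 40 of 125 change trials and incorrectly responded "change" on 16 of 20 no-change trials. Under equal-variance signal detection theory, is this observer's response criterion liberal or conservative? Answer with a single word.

z(H) = -0.468, z(FA) = 0.842
c = −½·(z(H) + z(FA)) = -0.187
c < 0 → liberal criterion (biased toward responding “yes”).

liberal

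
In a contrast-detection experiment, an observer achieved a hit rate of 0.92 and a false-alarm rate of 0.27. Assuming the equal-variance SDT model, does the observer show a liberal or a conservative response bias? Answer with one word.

z(H) = 1.405, z(FA) = -0.613
c = −½·(z(H) + z(FA)) = -0.396
c < 0 → liberal criterion (biased toward responding “yes”).

liberal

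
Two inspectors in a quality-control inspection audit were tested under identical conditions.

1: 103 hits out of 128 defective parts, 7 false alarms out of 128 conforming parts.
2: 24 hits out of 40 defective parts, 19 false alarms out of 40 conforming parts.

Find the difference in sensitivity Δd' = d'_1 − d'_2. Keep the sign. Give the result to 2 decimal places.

Δd' = 2.14

1: z(0.8047) = 0.859, z(0.0547) = -1.601, d' = 2.460
2: z(0.6000) = 0.253, z(0.4750) = -0.063, d' = 0.316
Δd' = d'_1 − d'_2 = 2.460 − 0.316 = 2.144
1 has the higher sensitivity.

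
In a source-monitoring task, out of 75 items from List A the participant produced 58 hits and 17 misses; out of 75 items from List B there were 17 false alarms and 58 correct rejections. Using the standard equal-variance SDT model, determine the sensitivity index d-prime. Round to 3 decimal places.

H = 58/75 = 0.7733
FA = 17/75 = 0.2267
z(H) = z(0.7733) = 0.7498
z(FA) = z(0.2267) = -0.7498
d' = z(H) − z(FA) = 0.7498 − (-0.7498) = 1.4996

d-prime = 1.500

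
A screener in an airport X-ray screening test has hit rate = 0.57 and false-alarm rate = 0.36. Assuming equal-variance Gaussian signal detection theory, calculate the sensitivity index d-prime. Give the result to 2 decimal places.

d-prime = 0.53

Φ⁻¹(H) = 0.1764
Φ⁻¹(FA) = -0.3585
d' = z(H) − z(FA) = 0.1764 − (-0.3585) = 0.5349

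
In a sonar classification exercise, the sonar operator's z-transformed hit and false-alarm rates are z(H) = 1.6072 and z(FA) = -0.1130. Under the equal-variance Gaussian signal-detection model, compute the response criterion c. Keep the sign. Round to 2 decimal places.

c = -0.75

c = −½·[z(H) + z(FA)] = −½·(1.6072 + (-0.1130)) = -0.7471
c < 0: the sonar operator has a liberal response bias.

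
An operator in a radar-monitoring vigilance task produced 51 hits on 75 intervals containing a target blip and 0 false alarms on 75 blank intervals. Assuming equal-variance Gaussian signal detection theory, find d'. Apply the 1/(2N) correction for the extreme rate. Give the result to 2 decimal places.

The false-alarm rate is 0/75 = 0, so apply the 1/(2N) correction: FA → 1/(2·75) = 0.00667.
z(H) = z(0.68000) = 0.468
z(FA) = z(0.00667) = -2.475
d' = 0.468 − (-2.475) = 2.943

d' = 2.94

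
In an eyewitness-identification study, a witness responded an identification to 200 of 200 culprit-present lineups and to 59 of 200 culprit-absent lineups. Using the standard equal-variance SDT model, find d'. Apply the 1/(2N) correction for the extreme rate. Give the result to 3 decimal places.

d' = 3.346

The hit rate is 200/200 = 1, so apply the 1/(2N) correction: H → 1 − 1/(2·200) = 0.99750.
z(H) = z(0.99750) = 2.8070
z(FA) = z(0.29500) = -0.5388
d' = 2.8070 − (-0.5388) = 3.3458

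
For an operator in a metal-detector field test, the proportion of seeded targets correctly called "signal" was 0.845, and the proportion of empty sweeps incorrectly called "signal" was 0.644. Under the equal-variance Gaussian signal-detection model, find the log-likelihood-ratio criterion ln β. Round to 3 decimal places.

Φ⁻¹(0.845) = 1.0152, Φ⁻¹(0.644) = 0.3692
ln β = −½·[z(H)² − z(FA)²] = −0.5 × (1.0306 − 0.1363) = -0.44715

ln β = -0.447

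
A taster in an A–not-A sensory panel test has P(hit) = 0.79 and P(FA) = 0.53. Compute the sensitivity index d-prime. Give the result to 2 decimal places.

Φ⁻¹(0.79) = 0.8064, Φ⁻¹(0.53) = 0.0753
d' = z(H) − z(FA) = 0.8064 − 0.0753 = 0.7311

d-prime = 0.73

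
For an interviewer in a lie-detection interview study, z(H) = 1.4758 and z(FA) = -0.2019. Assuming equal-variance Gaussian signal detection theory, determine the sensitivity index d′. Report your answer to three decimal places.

d′ = 1.678

d' = z(H) − z(FA) = 1.4758 − (-0.2019) = 1.6777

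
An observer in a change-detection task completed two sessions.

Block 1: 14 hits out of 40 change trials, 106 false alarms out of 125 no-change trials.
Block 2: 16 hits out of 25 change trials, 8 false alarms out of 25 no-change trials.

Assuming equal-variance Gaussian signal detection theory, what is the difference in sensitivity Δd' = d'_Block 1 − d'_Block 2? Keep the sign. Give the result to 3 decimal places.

Δd' = -2.239

Block 1: z(0.3500) = -0.3853, z(0.8480) = 1.0279, d' = -1.4132
Block 2: z(0.6400) = 0.3585, z(0.3200) = -0.4677, d' = 0.8262
Δd' = d'_Block 1 − d'_Block 2 = -1.4132 − 0.8262 = -2.2394
Block 2 has the higher sensitivity.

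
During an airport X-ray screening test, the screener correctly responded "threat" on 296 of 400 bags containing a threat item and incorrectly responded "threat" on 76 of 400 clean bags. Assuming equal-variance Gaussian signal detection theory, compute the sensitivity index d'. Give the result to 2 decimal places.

H = 296/400 = 0.7400
FA = 76/400 = 0.1900
z(H) = z(0.7400) = 0.6433
z(FA) = z(0.1900) = -0.8779
d' = z(H) − z(FA) = 0.6433 − (-0.8779) = 1.5212

d' = 1.52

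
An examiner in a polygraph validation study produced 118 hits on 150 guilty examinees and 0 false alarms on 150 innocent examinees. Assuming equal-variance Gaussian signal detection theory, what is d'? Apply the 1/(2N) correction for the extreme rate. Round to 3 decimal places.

d' = 3.508

The false-alarm rate is 0/150 = 0, so apply the 1/(2N) correction: FA → 1/(2·150) = 0.00333.
z(H) = z(0.78667) = 0.7949
z(FA) = z(0.00333) = -2.7134
d' = 0.7949 − (-2.7134) = 3.5083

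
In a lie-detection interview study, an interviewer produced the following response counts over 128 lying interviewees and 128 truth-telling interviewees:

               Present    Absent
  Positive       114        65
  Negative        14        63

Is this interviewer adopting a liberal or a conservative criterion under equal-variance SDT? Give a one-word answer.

z(H) = 1.230, z(FA) = 0.020
c = −½·(z(H) + z(FA)) = -0.625
c < 0 → liberal criterion (biased toward responding “yes”).

liberal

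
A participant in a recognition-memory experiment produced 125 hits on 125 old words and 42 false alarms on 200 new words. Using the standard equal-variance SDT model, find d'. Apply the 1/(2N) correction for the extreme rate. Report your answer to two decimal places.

The hit rate is 125/125 = 1, so apply the 1/(2N) correction: H → 1 − 1/(2·125) = 0.99600.
z(H) = z(0.99600) = 2.652
z(FA) = z(0.21000) = -0.806
d' = 2.652 − (-0.806) = 3.458

d' = 3.46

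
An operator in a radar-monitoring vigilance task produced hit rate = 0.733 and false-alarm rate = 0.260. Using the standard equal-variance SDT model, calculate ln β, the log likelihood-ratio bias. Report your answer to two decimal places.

z(0.733) = 0.622, z(0.260) = -0.643
ln β = −½·[z(H)² − z(FA)²] = −0.5 × (0.387 − 0.413) = 0.013

ln β = 0.01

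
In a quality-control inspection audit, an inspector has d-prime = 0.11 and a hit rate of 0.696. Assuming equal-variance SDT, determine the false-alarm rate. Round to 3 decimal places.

false-alarm rate = 0.657

z(hit rate) = z(0.696) = 0.5129
z(FA) = z(H) − d' = 0.5129 − 0.11 = 0.4029
false-alarm rate = Φ(0.4029) = 0.6565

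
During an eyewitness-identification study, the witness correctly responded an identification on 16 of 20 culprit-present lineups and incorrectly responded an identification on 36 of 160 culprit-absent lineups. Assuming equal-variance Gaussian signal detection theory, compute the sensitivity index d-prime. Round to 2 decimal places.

H = 16/20 = 0.8000
FA = 36/160 = 0.2250
z(H) = 0.842
z(FA) = -0.755
d' = z(H) − z(FA) = 0.842 − (-0.755) = 1.597

d-prime = 1.60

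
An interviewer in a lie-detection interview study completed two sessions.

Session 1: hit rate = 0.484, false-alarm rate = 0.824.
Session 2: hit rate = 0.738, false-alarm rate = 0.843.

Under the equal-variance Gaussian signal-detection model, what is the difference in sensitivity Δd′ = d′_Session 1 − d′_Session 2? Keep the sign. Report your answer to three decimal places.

Session 1: z(0.484) = -0.0401, z(0.824) = 0.9307, d' = -0.9708
Session 2: z(0.738) = 0.6372, z(0.843) = 1.0069, d' = -0.3697
Δd' = d'_Session 1 − d'_Session 2 = -0.9708 − (-0.3697) = -0.6011
Session 2 has the higher sensitivity.

Δd′ = -0.601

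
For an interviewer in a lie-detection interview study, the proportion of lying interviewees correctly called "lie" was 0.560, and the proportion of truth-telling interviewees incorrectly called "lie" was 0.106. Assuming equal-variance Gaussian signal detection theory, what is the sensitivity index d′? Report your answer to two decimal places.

Φ⁻¹(H) = 0.151
Φ⁻¹(FA) = -1.248
d' = z(H) − z(FA) = 0.151 − (-1.248) = 1.399

d′ = 1.40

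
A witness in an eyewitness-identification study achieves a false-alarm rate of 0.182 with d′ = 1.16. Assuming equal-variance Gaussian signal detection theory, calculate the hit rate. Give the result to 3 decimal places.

hit rate = 0.600

z(false-alarm rate) = z(0.182) = -0.9078
z(H) = z(FA) + d' = -0.9078 + 1.16 = 0.2522
hit rate = Φ(0.2522) = 0.5996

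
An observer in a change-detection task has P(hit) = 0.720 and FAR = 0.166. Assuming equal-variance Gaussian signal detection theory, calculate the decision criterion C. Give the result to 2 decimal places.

z(0.720) = 0.583, z(0.166) = -0.970
c = −½·[z(H) + z(FA)] = −0.5 × (0.583 + (-0.970)) = 0.1935
c > 0: the observer has a conservative response bias.

C = 0.19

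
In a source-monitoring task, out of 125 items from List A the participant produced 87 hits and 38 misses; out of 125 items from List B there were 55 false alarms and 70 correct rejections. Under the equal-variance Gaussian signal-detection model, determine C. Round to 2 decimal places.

C = -0.18

H = 87/125 = 0.6960
FA = 55/125 = 0.4400
z(H) = 0.5129
z(FA) = -0.1510
c = −½·[z(H) + z(FA)] = −0.5 × (0.5129 + (-0.1510)) = -0.18095
c < 0: the participant has a liberal response bias.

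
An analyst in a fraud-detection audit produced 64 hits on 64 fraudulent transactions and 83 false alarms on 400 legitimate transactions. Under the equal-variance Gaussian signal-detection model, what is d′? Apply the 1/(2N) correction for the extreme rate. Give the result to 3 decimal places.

The hit rate is 64/64 = 1, so apply the 1/(2N) correction: H → 1 − 1/(2·64) = 0.99219.
z(H) = z(0.99219) = 2.4177
z(FA) = z(0.20750) = -0.8151
d' = 2.4177 − (-0.8151) = 3.2328

d′ = 3.233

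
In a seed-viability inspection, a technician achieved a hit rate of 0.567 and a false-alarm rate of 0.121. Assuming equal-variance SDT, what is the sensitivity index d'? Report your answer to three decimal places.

Φ⁻¹(H) = Φ⁻¹(0.567) = 0.1687
Φ⁻¹(FA) = Φ⁻¹(0.121) = -1.1700
d' = z(H) − z(FA) = 0.1687 − (-1.1700) = 1.3387

d' = 1.339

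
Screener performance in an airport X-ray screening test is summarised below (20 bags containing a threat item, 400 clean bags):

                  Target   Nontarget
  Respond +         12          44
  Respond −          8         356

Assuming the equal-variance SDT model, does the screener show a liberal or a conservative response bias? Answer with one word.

conservative

z(H) = 0.253, z(FA) = -1.227
c = −½·(z(H) + z(FA)) = 0.487
c > 0 → conservative criterion (biased toward responding “no”).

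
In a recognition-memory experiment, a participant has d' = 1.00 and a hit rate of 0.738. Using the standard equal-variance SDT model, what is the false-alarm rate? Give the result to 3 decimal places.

false-alarm rate = 0.358

z(hit rate) = z(0.738) = 0.6372
z(FA) = z(H) − d' = 0.6372 − 1.00 = -0.3628
false-alarm rate = Φ(-0.3628) = 0.3584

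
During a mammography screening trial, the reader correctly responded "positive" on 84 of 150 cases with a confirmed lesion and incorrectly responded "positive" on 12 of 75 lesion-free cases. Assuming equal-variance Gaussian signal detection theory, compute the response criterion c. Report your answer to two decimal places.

c = 0.42

H = 84/150 = 0.5600
FA = 12/75 = 0.1600
z(H) = z(0.5600) = 0.151
z(FA) = z(0.1600) = -0.994
c = −½·[z(H) + z(FA)] = −0.5 × (0.151 + (-0.994)) = 0.4215
c > 0: the reader has a conservative response bias.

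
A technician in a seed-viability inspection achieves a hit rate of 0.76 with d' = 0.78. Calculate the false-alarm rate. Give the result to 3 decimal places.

z(hit rate) = z(0.76) = 0.7063
z(FA) = z(H) − d' = 0.7063 − 0.78 = -0.0737
false-alarm rate = Φ(-0.0737) = 0.4706

false-alarm rate = 0.471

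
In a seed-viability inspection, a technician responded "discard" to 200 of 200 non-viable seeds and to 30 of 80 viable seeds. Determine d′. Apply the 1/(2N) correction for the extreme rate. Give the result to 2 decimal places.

The hit rate is 200/200 = 1, so apply the 1/(2N) correction: H → 1 − 1/(2·200) = 0.99750.
z(H) = z(0.99750) = 2.807
z(FA) = z(0.37500) = -0.319
d' = 2.807 − (-0.319) = 3.126

d′ = 3.13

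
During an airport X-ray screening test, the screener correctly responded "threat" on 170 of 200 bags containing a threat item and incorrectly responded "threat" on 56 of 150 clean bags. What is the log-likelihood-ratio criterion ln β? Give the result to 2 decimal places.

ln β = -0.48

H = 170/200 = 0.8500
FA = 56/150 = 0.3733
z(0.8500) = 1.036, z(0.3733) = -0.323
ln β = −½·[z(H)² − z(FA)²] = −0.5 × (1.073 − 0.104) = -0.4845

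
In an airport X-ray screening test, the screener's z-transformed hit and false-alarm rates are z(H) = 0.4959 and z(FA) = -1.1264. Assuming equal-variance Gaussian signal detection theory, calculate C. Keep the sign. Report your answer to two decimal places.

c = −½·[z(H) + z(FA)] = −½·(0.4959 + (-1.1264)) = 0.31525
c > 0: the screener has a conservative response bias.

C = 0.32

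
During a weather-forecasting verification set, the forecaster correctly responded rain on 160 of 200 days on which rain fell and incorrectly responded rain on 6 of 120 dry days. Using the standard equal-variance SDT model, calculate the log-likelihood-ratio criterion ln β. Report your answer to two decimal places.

ln β = 1.00

H = 160/200 = 0.8000
FA = 6/120 = 0.0500
z(0.8000) = 0.842, z(0.0500) = -1.645
ln β = −½·[z(H)² − z(FA)²] = −0.5 × (0.709 − 2.706) = 0.9985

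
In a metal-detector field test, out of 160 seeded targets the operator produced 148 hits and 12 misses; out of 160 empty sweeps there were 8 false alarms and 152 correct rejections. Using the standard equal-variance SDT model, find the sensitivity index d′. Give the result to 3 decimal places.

H = 148/160 = 0.9250
FA = 8/160 = 0.0500
z(H) = 1.4395
z(FA) = -1.6449
d' = z(H) − z(FA) = 1.4395 − (-1.6449) = 3.0844

d′ = 3.084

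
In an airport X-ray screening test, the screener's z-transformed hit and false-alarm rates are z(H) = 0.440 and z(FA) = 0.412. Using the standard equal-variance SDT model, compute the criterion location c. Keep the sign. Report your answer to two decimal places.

c = -0.43

c = −½·[z(H) + z(FA)] = −½·(0.440 + 0.412) = -0.426
c < 0: the screener has a liberal response bias.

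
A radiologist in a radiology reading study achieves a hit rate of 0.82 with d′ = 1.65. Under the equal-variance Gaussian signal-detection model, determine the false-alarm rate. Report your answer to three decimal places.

false-alarm rate = 0.231

z(hit rate) = z(0.82) = 0.9154
z(FA) = z(H) − d' = 0.9154 − 1.65 = -0.7346
false-alarm rate = Φ(-0.7346) = 0.2313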